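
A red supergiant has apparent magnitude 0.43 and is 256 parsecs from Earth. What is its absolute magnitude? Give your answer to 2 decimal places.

5 log₁₀(d/10 pc) = 5 log₁₀(256.0) − 5 = 7.041
M = m − 5 log₁₀(d/10) = 0.43 − 7.041 = -6.611

M ≈ -6.61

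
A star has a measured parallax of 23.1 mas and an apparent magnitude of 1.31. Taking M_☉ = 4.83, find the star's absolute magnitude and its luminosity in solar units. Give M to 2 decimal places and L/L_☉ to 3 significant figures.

M ≈ -1.87; L/L_☉ ≈ 479

d = 1/p = 1000/23.1 mas = 43.29 pc
M = m − 5 log₁₀ d + 5 = 1.31 − 5·1.6364 + 5 = -1.872
M − M_☉ = -1.872 − 4.83 = -6.702
L/L_☉ = 10^(−0.4 × -6.702) = 479.5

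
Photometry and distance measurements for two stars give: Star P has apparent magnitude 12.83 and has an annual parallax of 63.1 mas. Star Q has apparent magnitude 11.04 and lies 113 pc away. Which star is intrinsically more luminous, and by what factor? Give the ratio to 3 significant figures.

Star Q is more luminous, by a factor of 264.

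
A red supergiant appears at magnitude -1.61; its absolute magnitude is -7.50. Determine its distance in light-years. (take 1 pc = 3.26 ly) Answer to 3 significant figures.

μ = m − M = 5.890
m − M = 5 log₁₀ d − 5
log₁₀ d = (m − M)/5 + 1 = 2.1780
d = 10^2.1780 = 150.7 pc
= 491.2 ly

d ≈ 491 ly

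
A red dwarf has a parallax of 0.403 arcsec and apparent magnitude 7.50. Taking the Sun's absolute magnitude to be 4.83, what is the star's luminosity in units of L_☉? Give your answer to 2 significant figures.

L/L_☉ ≈ 5.3×10^-3

d = 1/p = 1/0.403″ = 2.481 pc
M = m − 5 log₁₀ d + 5 = 7.50 − 5·0.3947 + 5 = 10.527
M − M_☉ = 10.527 − 4.83 = 5.697
L/L_☉ = 10^(−0.4 × 5.697) = 5.265×10^-3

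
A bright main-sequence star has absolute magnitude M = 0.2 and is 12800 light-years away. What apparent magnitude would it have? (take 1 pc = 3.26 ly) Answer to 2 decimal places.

d = 12800 ly / 3.26 = 3926 pc
m = M + 5 log₁₀ d − 5 = 0.2 + 5·3.5940 − 5 = 13.170

m ≈ 13.17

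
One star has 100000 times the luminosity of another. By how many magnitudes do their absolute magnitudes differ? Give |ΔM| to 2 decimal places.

|ΔM| ≈ 12.50

Pogson: ΔM = −2.5 log₁₀(ratio) = −2.5 log₁₀(100000) = −2.5 × 5.0000 = -12.500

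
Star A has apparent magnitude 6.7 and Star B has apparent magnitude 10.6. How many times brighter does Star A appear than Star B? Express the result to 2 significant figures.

36

Δm = 6.7 − (10.6) = -3.9
Flux ratio = 10^(−0.4 Δm) = 10^(−0.4 × -3.9) = 10^1.560 = 36.31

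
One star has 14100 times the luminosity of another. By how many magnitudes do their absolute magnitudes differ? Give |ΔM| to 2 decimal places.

|ΔM| ≈ 10.37

Pogson: ΔM = −2.5 log₁₀(ratio) = −2.5 log₁₀(14100) = −2.5 × 4.1492 = -10.373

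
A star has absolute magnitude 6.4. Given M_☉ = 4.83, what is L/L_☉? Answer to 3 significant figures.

M − M_☉ = 6.4 − 4.83 = 1.570
L/L_☉ = 10^(−0.4 (M − M_☉)) = 10^-0.628 = 0.2355

L/L_☉ ≈ 0.236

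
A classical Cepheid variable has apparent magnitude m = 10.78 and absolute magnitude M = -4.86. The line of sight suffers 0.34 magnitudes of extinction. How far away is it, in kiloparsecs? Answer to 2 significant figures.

d ≈ 11 kpc

m − M = 5 log₁₀(d/10 pc) + A  ⇒  10.78 − (-4.86) − 0.34 = 5 log₁₀(d/10)
15.300 = 5 log₁₀(d/10)
log₁₀ d = (m − M − A)/5 + 1 = 4.0600
d = 10^4.0600 = 11480 pc
= 11.48 kpc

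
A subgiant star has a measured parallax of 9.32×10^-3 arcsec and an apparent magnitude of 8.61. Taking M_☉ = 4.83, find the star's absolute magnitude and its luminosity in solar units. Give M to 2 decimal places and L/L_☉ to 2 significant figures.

M ≈ 3.46; L/L_☉ ≈ 3.5

d = 1/p = 1/9.32×10^-3″ = 107.3 pc
M = m − 5 log₁₀ d + 5 = 8.61 − 5·2.0306 + 5 = 3.457
M − M_☉ = 3.457 − 4.83 = -1.373
L/L_☉ = 10^(−0.4 × -1.373) = 3.541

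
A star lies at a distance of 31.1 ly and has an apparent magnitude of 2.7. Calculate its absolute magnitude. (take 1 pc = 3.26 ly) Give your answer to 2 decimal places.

M ≈ 2.80

d = 31.1 ly / 3.26 = 9.540 pc
5 log₁₀(d/10 pc) = 5 log₁₀(9.540) − 5 = -0.102
M = m − 5 log₁₀(d/10) = 2.7 + 0.102 = 2.802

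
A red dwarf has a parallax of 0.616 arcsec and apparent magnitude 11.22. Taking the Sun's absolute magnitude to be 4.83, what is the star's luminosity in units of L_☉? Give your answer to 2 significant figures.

d = 1/p = 1/0.616″ = 1.623 pc
M = m − 5 log₁₀ d + 5 = 11.22 − 5·0.2104 + 5 = 15.168
M − M_☉ = 15.168 − 4.83 = 10.338
L/L_☉ = 10^(−0.4 × 10.338) = 7.326×10^-5

L/L_☉ ≈ 7.3×10^-5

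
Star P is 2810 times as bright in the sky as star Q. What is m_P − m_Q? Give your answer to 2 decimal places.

Pogson: Δm = −2.5 log₁₀(ratio) = −2.5 log₁₀(2810) = −2.5 × 3.4487 = -8.622
Star P is brighter, so it has the smaller magnitude: the difference is negative.

m_P − m_Q ≈ -8.62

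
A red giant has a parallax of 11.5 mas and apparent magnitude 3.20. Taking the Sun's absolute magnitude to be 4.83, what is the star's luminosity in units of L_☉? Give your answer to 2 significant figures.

d = 1/p = 1000/11.5 mas = 86.96 pc
M = m − 5 log₁₀ d + 5 = 3.20 − 5·1.9393 + 5 = -1.497
M − M_☉ = -1.497 − 4.83 = -6.327
L/L_☉ = 10^(−0.4 × -6.327) = 339.3

L/L_☉ ≈ 340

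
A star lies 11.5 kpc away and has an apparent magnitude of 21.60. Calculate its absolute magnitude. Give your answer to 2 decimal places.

M ≈ 6.30

d = 11.5 kpc = 11500 pc
5 log₁₀(d/10 pc) = 5 log₁₀(11500) − 5 = 15.303
M = m − 5 log₁₀(d/10) = 21.60 − 15.303 = 6.297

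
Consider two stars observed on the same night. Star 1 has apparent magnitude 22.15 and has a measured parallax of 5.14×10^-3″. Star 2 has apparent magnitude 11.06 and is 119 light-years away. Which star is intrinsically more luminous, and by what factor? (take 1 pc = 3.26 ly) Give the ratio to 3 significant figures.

Star 2 is more luminous, by a factor of 961.

Star 1: d = 1/p = 1/5.14×10^-3″ = 194.6 pc
Star 1: M = m − 5 log₁₀ d + 5 = 22.15 − 5·2.2890 + 5 = 15.705
Star 2: d = 119 ly / 3.26 = 36.50 pc
Star 2: M = m − 5 log₁₀ d + 5 = 11.06 − 5·1.5623 + 5 = 8.248
ΔM = M_1 − M_2 = 15.705 − (8.248) = 7.456; smaller M is more luminous → Star 2.
L ratio = 10^(0.4 |ΔM|) = 10^2.983 = 960.7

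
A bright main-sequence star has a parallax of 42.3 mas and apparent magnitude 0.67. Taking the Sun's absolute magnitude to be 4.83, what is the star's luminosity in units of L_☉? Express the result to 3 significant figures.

L/L_☉ ≈ 258

d = 1/p = 1000/42.3 mas = 23.64 pc
M = m − 5 log₁₀ d + 5 = 0.67 − 5·1.3737 + 5 = -1.198
M − M_☉ = -1.198 − 4.83 = -6.028
L/L_☉ = 10^(−0.4 × -6.028) = 257.8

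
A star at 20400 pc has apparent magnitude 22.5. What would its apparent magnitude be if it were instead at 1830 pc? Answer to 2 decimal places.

m ≈ 17.26

Flux ∝ 1/d², so Δm = 5 log₁₀(d₂/d₁) = 5 log₁₀(1830/20400) = -5.236
m₂ = m₁ + Δm = 22.5 + (-5.236) = 17.264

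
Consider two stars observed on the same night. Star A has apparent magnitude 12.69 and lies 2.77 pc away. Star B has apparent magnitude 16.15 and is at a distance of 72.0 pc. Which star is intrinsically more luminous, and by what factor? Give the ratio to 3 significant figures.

Star B is more luminous, by a factor of 27.9.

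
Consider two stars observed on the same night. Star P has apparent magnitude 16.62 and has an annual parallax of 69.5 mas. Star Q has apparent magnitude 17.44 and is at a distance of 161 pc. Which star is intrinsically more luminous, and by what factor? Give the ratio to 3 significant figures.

Star Q is more luminous, by a factor of 58.8.

Star P: p = 69.5 mas = 0.0695″ → d = 1/p = 14.39 pc
Star P: M = m − 5 log₁₀ d + 5 = 16.62 − 5·1.1580 + 5 = 15.830
Star Q: M = m − 5 log₁₀ d + 5 = 17.44 − 5·2.2068 + 5 = 11.406
ΔM = M_P − M_Q = 15.830 − (11.406) = 4.424; smaller M is more luminous → Star Q.
L ratio = 10^(0.4 |ΔM|) = 10^1.770 = 58.83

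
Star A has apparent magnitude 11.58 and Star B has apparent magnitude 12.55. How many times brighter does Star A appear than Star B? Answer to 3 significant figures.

2.44

Δm = 11.58 − (12.55) = -0.97
Flux ratio = 10^(−0.4 Δm) = 10^(−0.4 × -0.97) = 10^0.388 = 2.443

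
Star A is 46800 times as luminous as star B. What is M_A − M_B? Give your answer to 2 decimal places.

Pogson: ΔM = −2.5 log₁₀(ratio) = −2.5 log₁₀(46800) = −2.5 × 4.6702 = -11.676
Star A is brighter, so it has the smaller magnitude: the difference is negative.

M_A − M_B ≈ -11.68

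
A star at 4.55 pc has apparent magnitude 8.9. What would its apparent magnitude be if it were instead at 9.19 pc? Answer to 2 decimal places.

Flux ∝ 1/d², so Δm = 5 log₁₀(d₂/d₁) = 5 log₁₀(9.19/4.55) = 1.527
m₂ = m₁ + Δm = 8.9 + (1.527) = 10.427

m ≈ 10.43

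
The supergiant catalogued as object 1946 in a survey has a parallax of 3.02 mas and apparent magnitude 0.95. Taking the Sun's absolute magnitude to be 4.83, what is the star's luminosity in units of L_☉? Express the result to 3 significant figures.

L/L_☉ ≈ 39100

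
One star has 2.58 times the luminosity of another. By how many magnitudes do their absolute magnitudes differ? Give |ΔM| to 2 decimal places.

|ΔM| ≈ 1.03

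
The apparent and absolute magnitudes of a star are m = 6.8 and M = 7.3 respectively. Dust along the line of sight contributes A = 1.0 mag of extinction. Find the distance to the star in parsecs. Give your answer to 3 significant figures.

d ≈ 5.01 pc

m − M = 5 log₁₀(d/10 pc) + A  ⇒  6.8 − (7.3) − 1.0 = 5 log₁₀(d/10)
-1.500 = 5 log₁₀(d/10)
log₁₀ d = (m − M − A)/5 + 1 = 0.7000
d = 10^0.7000 = 5.012 pc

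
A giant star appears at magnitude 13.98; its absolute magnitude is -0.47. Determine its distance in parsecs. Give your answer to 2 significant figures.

d ≈ 7800 pc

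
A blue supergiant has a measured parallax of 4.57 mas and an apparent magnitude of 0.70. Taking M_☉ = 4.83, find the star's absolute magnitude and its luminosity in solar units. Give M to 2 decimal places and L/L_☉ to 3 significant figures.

d = 1/p = 1000/4.57 mas = 218.8 pc
M = m − 5 log₁₀ d + 5 = 0.70 − 5·2.3401 + 5 = -6.000
M − M_☉ = -6.000 − 4.83 = -10.830
L/L_☉ = 10^(−0.4 × -10.830) = 21490

M ≈ -6.00; L/L_☉ ≈ 21500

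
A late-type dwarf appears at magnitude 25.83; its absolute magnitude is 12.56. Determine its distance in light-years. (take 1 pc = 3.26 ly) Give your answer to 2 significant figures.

d ≈ 15000 ly

Distance modulus: m − M = 25.83 − (12.56) = 13.270
m − M = 5 log₁₀ d − 5
log₁₀ d = (m − M)/5 + 1 = 3.6540
d = 10^3.6540 = 4508 pc
= 14700 ly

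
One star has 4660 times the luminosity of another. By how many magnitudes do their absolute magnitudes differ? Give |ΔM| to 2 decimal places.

|ΔM| ≈ 9.17

Pogson: ΔM = −2.5 log₁₀(ratio) = −2.5 log₁₀(4660) = −2.5 × 3.6684 = -9.171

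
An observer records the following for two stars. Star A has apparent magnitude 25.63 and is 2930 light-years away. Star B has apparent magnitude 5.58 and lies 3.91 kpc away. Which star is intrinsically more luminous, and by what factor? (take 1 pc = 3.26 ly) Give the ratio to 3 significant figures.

Star B is more luminous, by a factor of 1.98×10^9.

Star A: d = 2930 ly / 3.26 = 898.8 pc
Star A: M = m − 5 log₁₀ d + 5 = 25.63 − 5·2.9537 + 5 = 15.862
Star B: d = 3.91 kpc = 3910 pc
Star B: M = m − 5 log₁₀ d + 5 = 5.58 − 5·3.5922 + 5 = -7.381
ΔM = M_A − M_B = 15.862 − (-7.381) = 23.243; smaller M is more luminous → Star B.
L ratio = 10^(0.4 |ΔM|) = 10^9.297 = 1.982×10^9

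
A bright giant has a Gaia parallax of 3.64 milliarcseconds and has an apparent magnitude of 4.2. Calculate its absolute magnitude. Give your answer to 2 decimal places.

M ≈ -2.99

p = 3.64 mas = 3.64×10^-3″ → d = 1/p = 274.7 pc
5 log₁₀(d/10 pc) = 5 log₁₀(274.7) − 5 = 7.194
M = m − 5 log₁₀(d/10) = 4.2 − 7.194 = -2.994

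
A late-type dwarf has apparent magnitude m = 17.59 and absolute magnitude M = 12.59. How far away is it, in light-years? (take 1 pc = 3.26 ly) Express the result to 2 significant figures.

Distance modulus: m − M = 17.59 − (12.59) = 5.000
m − M = 5 log₁₀ d − 5
log₁₀ d = (m − M)/5 + 1 = 2.0000
d = 10^2.0000 = 100.0 pc
= 326.0 ly

d ≈ 330 ly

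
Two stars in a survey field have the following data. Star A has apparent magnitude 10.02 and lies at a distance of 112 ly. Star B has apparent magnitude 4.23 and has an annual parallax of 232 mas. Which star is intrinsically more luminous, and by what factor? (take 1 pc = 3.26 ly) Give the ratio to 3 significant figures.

Star B is more luminous, by a factor of 3.26.

Star A: d = 112 ly / 3.26 = 34.36 pc
Star A: M = m − 5 log₁₀ d + 5 = 10.02 − 5·1.5360 + 5 = 7.340
Star B: p = 232 mas = 0.232″ → d = 1/p = 4.310 pc
Star B: M = m − 5 log₁₀ d + 5 = 4.23 − 5·0.6345 + 5 = 6.057
ΔM = M_A − M_B = 7.340 − (6.057) = 1.283; smaller M is more luminous → Star B.
L ratio = 10^(0.4 |ΔM|) = 10^0.513 = 3.259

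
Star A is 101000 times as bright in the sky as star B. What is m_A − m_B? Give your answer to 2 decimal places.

m_A − m_B ≈ -12.51

Pogson: Δm = −2.5 log₁₀(ratio) = −2.5 log₁₀(101000) = −2.5 × 5.0043 = -12.511
Star A is brighter, so it has the smaller magnitude: the difference is negative.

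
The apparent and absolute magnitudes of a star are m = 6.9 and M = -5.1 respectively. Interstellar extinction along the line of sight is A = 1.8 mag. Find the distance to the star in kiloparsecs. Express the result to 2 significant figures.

m − M = 5 log₁₀(d/10 pc) + A  ⇒  6.9 − (-5.1) − 1.8 = 5 log₁₀(d/10)
10.200 = 5 log₁₀(d/10)
log₁₀ d = (m − M − A)/5 + 1 = 3.0400
d = 10^3.0400 = 1096 pc
= 1.096 kpc

d ≈ 1.1 kpc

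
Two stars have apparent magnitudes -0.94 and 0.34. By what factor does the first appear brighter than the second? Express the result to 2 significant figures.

3.3

Magnitude difference = -1.28
Flux ratio = 10^(−0.4 Δm) = 10^(−0.4 × -1.28) = 10^0.512 = 3.251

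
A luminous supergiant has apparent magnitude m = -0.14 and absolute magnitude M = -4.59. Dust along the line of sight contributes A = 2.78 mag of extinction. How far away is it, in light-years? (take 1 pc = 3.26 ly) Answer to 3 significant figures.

d ≈ 70.3 ly

m − M = 5 log₁₀(d/10 pc) + A  ⇒  -0.14 − (-4.59) − 2.78 = 5 log₁₀(d/10)
1.670 = 5 log₁₀(d/10)
log₁₀ d = (m − M − A)/5 + 1 = 1.3340
d = 10^1.3340 = 21.58 pc
= 70.34 ly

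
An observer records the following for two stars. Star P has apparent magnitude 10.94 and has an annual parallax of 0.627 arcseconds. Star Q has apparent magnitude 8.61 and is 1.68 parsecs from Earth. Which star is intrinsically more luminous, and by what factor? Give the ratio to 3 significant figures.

Star Q is more luminous, by a factor of 9.49.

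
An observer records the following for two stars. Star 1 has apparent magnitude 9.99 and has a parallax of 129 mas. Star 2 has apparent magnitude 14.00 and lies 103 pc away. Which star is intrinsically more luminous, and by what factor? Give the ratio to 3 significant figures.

Star 1: p = 129 mas = 0.129″ → d = 1/p = 7.752 pc
Star 1: M = m − 5 log₁₀ d + 5 = 9.99 − 5·0.8894 + 5 = 10.543
Star 2: M = m − 5 log₁₀ d + 5 = 14.00 − 5·2.0128 + 5 = 8.936
ΔM = M_1 − M_2 = 10.543 − (8.936) = 1.607; smaller M is more luminous → Star 2.
L ratio = 10^(0.4 |ΔM|) = 10^0.643 = 4.394

Star 2 is more luminous, by a factor of 4.39.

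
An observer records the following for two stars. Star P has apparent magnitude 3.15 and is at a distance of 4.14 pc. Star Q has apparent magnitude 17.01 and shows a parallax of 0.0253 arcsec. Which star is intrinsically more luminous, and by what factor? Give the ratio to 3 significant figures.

Star P: M = m − 5 log₁₀ d + 5 = 3.15 − 5·0.6170 + 5 = 5.065
Star Q: d = 1/p = 1/0.0253″ = 39.53 pc
Star Q: M = m − 5 log₁₀ d + 5 = 17.01 − 5·1.5969 + 5 = 14.026
ΔM = M_P − M_Q = 5.065 − (14.026) = -8.961; smaller M is more luminous → Star P.
L ratio = 10^(0.4 |ΔM|) = 10^3.584 = 3839

Star P is more luminous, by a factor of 3840.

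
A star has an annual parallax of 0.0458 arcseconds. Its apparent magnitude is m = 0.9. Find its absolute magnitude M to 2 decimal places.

d = 1/p = 1/0.0458″ = 21.83 pc
5 log₁₀(d/10 pc) = 5 log₁₀(21.83) − 5 = 1.696
M = m − 5 log₁₀(d/10) = 0.9 − 1.696 = -0.796

M ≈ -0.80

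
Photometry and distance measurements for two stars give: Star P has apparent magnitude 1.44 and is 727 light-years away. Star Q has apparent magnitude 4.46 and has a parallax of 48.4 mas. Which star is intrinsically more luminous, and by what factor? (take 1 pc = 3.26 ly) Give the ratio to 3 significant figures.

Star P is more luminous, by a factor of 1880.

Star P: d = 727 ly / 3.26 = 223.0 pc
Star P: M = m − 5 log₁₀ d + 5 = 1.44 − 5·2.3483 + 5 = -5.302
Star Q: p = 48.4 mas = 0.0484″ → d = 1/p = 20.66 pc
Star Q: M = m − 5 log₁₀ d + 5 = 4.46 − 5·1.3152 + 5 = 2.884
ΔM = M_P − M_Q = -5.302 − (2.884) = -8.186; smaller M is more luminous → Star P.
L ratio = 10^(0.4 |ΔM|) = 10^3.274 = 1881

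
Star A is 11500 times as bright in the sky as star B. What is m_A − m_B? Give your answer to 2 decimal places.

Pogson: Δm = −2.5 log₁₀(ratio) = −2.5 log₁₀(11500) = −2.5 × 4.0607 = -10.152
Star A is brighter, so it has the smaller magnitude: the difference is negative.

m_A − m_B ≈ -10.15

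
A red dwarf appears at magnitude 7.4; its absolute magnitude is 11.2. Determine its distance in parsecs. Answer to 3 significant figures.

d ≈ 1.74 pc

μ = m − M = -3.800
m − M = 5 log₁₀ d − 5
log₁₀ d = (m − M)/5 + 1 = 0.2400
d = 10^0.2400 = 1.738 pc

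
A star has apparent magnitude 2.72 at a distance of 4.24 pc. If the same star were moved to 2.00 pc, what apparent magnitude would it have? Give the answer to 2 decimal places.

Flux ∝ 1/d², so Δm = 5 log₁₀(d₂/d₁) = 5 log₁₀(2.00/4.24) = -1.632
m₂ = m₁ + Δm = 2.72 + (-1.632) = 1.088

m ≈ 1.09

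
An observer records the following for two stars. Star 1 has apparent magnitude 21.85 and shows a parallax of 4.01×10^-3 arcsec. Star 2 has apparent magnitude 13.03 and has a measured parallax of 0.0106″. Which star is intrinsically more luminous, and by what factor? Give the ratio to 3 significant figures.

Star 1: d = 1/p = 1/4.01×10^-3″ = 249.4 pc
Star 1: M = m − 5 log₁₀ d + 5 = 21.85 − 5·2.3969 + 5 = 14.866
Star 2: d = 1/p = 1/0.0106″ = 94.34 pc
Star 2: M = m − 5 log₁₀ d + 5 = 13.03 − 5·1.9747 + 5 = 8.157
ΔM = M_1 − M_2 = 14.866 − (8.157) = 6.709; smaller M is more luminous → Star 2.
L ratio = 10^(0.4 |ΔM|) = 10^2.684 = 482.7

Star 2 is more luminous, by a factor of 483.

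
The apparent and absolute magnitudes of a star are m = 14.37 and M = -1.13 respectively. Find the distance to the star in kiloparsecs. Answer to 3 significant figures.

μ = m − M = 15.500
m − M = 5 log₁₀ d − 5
log₁₀ d = (m − M)/5 + 1 = 4.1000
d = 10^4.1000 = 12590 pc
= 12.59 kpc

d ≈ 12.6 kpc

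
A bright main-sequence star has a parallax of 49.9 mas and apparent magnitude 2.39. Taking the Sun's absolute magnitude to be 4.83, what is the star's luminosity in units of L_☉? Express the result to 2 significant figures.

L/L_☉ ≈ 38

d = 1/p = 1000/49.9 mas = 20.04 pc
M = m − 5 log₁₀ d + 5 = 2.39 − 5·1.3019 + 5 = 0.881
M − M_☉ = 0.881 − 4.83 = -3.949
L/L_☉ = 10^(−0.4 × -3.949) = 38.00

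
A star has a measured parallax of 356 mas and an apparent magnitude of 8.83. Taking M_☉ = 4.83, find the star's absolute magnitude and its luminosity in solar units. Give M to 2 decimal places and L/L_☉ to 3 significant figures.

d = 1/p = 1000/356 mas = 2.809 pc
M = m − 5 log₁₀ d + 5 = 8.83 − 5·0.4486 + 5 = 11.587
M − M_☉ = 11.587 − 4.83 = 6.757
L/L_☉ = 10^(−0.4 × 6.757) = 1.982×10^-3

M ≈ 11.59; L/L_☉ ≈ 1.98×10^-3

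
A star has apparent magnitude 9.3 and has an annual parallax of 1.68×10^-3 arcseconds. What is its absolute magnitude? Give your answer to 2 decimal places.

d = 1/p = 1/1.68×10^-3″ = 595.2 pc
5 log₁₀(d/10 pc) = 5 log₁₀(595.2) − 5 = 8.873
M = m − 5 log₁₀(d/10) = 9.3 − 8.873 = 0.427

M ≈ 0.43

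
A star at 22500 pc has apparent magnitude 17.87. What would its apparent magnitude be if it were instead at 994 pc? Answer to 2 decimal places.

m ≈ 11.10

Flux ∝ 1/d², so Δm = 5 log₁₀(d₂/d₁) = 5 log₁₀(994/22500) = -6.774
m₂ = m₁ + Δm = 17.87 + (-6.774) = 11.096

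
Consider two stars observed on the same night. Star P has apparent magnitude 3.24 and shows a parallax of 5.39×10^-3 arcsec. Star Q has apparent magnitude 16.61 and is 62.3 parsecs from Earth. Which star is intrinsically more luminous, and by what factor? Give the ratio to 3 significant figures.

Star P: d = 1/p = 1/5.39×10^-3″ = 185.5 pc
Star P: M = m − 5 log₁₀ d + 5 = 3.24 − 5·2.2684 + 5 = -3.102
Star Q: M = m − 5 log₁₀ d + 5 = 16.61 − 5·1.7945 + 5 = 12.638
ΔM = M_P − M_Q = -3.102 − (12.638) = -15.740; smaller M is more luminous → Star P.
L ratio = 10^(0.4 |ΔM|) = 10^6.296 = 1.976×10^6

Star P is more luminous, by a factor of 1.98×10^6.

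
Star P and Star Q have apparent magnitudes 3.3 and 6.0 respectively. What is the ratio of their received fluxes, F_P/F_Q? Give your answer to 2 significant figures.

Magnitude difference = -2.7
Flux ratio = 10^(−0.4 Δm) = 10^(−0.4 × -2.7) = 10^1.080 = 12.02

F_P/F_Q ≈ 12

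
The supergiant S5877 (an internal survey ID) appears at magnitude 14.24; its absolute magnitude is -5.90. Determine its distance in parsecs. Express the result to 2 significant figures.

d ≈ 110000 pc

Distance modulus: m − M = 14.24 − (-5.90) = 20.140
m − M = 5 log₁₀ d − 5
log₁₀ d = (m − M)/5 + 1 = 5.0280
d = 10^5.0280 = 106700 pc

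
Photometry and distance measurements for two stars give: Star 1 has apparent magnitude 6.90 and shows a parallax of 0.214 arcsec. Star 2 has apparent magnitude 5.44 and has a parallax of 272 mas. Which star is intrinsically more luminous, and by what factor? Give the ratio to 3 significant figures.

Star 2 is more luminous, by a factor of 2.38.

Star 1: d = 1/p = 1/0.214″ = 4.673 pc
Star 1: M = m − 5 log₁₀ d + 5 = 6.90 − 5·0.6696 + 5 = 8.552
Star 2: p = 272 mas = 0.272″ → d = 1/p = 3.676 pc
Star 2: M = m − 5 log₁₀ d + 5 = 5.44 − 5·0.5654 + 5 = 7.613
ΔM = M_1 − M_2 = 8.552 − (7.613) = 0.939; smaller M is more luminous → Star 2.
L ratio = 10^(0.4 |ΔM|) = 10^0.376 = 2.375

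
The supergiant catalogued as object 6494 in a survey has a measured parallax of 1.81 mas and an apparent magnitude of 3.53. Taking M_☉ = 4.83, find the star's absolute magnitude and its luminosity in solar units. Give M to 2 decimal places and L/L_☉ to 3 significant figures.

M ≈ -5.18; L/L_☉ ≈ 10100

d = 1/p = 1000/1.81 mas = 552.5 pc
M = m − 5 log₁₀ d + 5 = 3.53 − 5·2.7423 + 5 = -5.182
M − M_☉ = -5.182 − 4.83 = -10.012
L/L_☉ = 10^(−0.4 × -10.012) = 10110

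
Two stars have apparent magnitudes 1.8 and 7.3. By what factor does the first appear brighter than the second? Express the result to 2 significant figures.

160

Δm = 1.8 − (7.3) = -5.5
Flux ratio = 10^(−0.4 Δm) = 10^(−0.4 × -5.5) = 10^2.200 = 158.5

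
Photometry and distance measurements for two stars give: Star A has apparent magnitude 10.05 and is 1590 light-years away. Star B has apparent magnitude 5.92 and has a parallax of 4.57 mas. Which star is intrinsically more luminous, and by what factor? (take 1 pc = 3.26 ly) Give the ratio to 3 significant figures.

Star A: d = 1590 ly / 3.26 = 487.7 pc
Star A: M = m − 5 log₁₀ d + 5 = 10.05 − 5·2.6882 + 5 = 1.609
Star B: p = 4.57 mas = 4.57×10^-3″ → d = 1/p = 218.8 pc
Star B: M = m − 5 log₁₀ d + 5 = 5.92 − 5·2.3401 + 5 = -0.780
ΔM = M_A − M_B = 1.609 − (-0.780) = 2.390; smaller M is more luminous → Star B.
L ratio = 10^(0.4 |ΔM|) = 10^0.956 = 9.033

Star B is more luminous, by a factor of 9.03.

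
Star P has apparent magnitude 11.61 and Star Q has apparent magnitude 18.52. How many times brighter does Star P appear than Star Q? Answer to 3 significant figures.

581

Magnitude difference = -6.91
Flux ratio = 10^(−0.4 Δm) = 10^(−0.4 × -6.91) = 10^2.764 = 580.8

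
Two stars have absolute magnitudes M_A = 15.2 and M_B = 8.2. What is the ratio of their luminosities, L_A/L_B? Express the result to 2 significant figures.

L_A/L_B ≈ 1.6×10^-3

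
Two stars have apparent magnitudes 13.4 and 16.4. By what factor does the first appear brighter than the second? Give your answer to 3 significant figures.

15.8

Magnitude difference = -3.0
Flux ratio = 10^(−0.4 Δm) = 10^(−0.4 × -3.0) = 10^1.200 = 15.85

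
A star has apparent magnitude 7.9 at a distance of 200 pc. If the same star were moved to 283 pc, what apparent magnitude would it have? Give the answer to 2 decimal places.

Flux ∝ 1/d², so Δm = 5 log₁₀(d₂/d₁) = 5 log₁₀(283/200) = 0.754
m₂ = m₁ + Δm = 7.9 + (0.754) = 8.654

m ≈ 8.65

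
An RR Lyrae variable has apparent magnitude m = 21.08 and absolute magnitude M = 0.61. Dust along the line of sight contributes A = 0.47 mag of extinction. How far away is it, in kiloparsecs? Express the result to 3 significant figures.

d ≈ 100 kpc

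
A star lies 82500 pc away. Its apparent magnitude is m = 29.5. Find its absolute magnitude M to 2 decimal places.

M ≈ 9.92

5 log₁₀(d/10 pc) = 5 log₁₀(82500) − 5 = 19.582
M = m − 5 log₁₀(d/10) = 29.5 − 19.582 = 9.918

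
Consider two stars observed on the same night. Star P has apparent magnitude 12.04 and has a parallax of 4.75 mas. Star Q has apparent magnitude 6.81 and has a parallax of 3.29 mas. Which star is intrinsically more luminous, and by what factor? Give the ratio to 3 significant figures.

Star P: p = 4.75 mas = 4.75×10^-3″ → d = 1/p = 210.5 pc
Star P: M = m − 5 log₁₀ d + 5 = 12.04 − 5·2.3233 + 5 = 5.423
Star Q: p = 3.29 mas = 3.29×10^-3″ → d = 1/p = 304.0 pc
Star Q: M = m − 5 log₁₀ d + 5 = 6.81 − 5·2.4828 + 5 = -0.604
ΔM = M_P − M_Q = 5.423 − (-0.604) = 6.027; smaller M is more luminous → Star Q.
L ratio = 10^(0.4 |ΔM|) = 10^2.411 = 257.6

Star Q is more luminous, by a factor of 258.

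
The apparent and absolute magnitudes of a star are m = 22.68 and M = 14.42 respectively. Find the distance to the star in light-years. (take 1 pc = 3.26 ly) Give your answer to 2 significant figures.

Distance modulus: m − M = 22.68 − (14.42) = 8.260
m − M = 5 log₁₀ d − 5
log₁₀ d = (m − M)/5 + 1 = 2.6520
d = 10^2.6520 = 448.7 pc
= 1463 ly

d ≈ 1500 ly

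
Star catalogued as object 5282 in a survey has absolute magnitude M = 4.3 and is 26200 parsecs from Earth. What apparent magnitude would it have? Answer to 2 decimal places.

m ≈ 21.39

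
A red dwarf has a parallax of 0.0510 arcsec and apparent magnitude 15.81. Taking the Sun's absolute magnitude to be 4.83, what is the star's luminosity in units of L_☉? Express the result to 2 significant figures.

L/L_☉ ≈ 1.6×10^-4

d = 1/p = 1/0.0510″ = 19.61 pc
M = m − 5 log₁₀ d + 5 = 15.81 − 5·1.2924 + 5 = 14.348
M − M_☉ = 14.348 − 4.83 = 9.518
L/L_☉ = 10^(−0.4 × 9.518) = 1.559×10^-4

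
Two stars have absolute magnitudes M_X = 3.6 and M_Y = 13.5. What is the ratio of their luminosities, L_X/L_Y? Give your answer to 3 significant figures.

ΔM = M_X − M_Y = -9.9
L_X/L_Y = 10^(−0.4 ΔM) = 10^3.960 = 9120

L_X/L_Y ≈ 9120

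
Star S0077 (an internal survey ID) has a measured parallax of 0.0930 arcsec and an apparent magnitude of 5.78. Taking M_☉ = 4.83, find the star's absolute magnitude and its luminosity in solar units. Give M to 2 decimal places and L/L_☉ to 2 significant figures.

M ≈ 5.62; L/L_☉ ≈ 0.48

d = 1/p = 1/0.0930″ = 10.75 pc
M = m − 5 log₁₀ d + 5 = 5.78 − 5·1.0315 + 5 = 5.622
M − M_☉ = 5.622 − 4.83 = 0.792
L/L_☉ = 10^(−0.4 × 0.792) = 0.4820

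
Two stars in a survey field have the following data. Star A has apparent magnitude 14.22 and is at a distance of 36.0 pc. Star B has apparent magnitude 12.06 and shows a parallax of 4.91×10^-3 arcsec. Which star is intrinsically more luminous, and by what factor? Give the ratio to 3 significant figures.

Star B is more luminous, by a factor of 234.

Star A: M = m − 5 log₁₀ d + 5 = 14.22 − 5·1.5563 + 5 = 11.438
Star B: d = 1/p = 1/4.91×10^-3″ = 203.7 pc
Star B: M = m − 5 log₁₀ d + 5 = 12.06 − 5·2.3089 + 5 = 5.515
ΔM = M_A − M_B = 11.438 − (5.515) = 5.923; smaller M is more luminous → Star B.
L ratio = 10^(0.4 |ΔM|) = 10^2.369 = 234.0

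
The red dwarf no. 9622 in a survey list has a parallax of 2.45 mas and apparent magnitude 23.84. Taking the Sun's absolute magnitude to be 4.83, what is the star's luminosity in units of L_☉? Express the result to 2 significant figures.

L/L_☉ ≈ 4.1×10^-5

d = 1/p = 1000/2.45 mas = 408.2 pc
M = m − 5 log₁₀ d + 5 = 23.84 − 5·2.6108 + 5 = 15.786
M − M_☉ = 15.786 − 4.83 = 10.956
L/L_☉ = 10^(−0.4 × 10.956) = 4.146×10^-5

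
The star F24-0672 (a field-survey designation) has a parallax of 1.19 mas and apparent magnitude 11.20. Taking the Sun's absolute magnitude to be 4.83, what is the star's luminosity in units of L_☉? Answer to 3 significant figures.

L/L_☉ ≈ 20.0

d = 1/p = 1000/1.19 mas = 840.3 pc
M = m − 5 log₁₀ d + 5 = 11.20 − 5·2.9245 + 5 = 1.578
M − M_☉ = 1.578 − 4.83 = -3.252
L/L_☉ = 10^(−0.4 × -3.252) = 19.99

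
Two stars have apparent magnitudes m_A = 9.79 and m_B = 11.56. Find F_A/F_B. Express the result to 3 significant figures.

Magnitude difference = -1.77
Flux ratio = 10^(−0.4 Δm) = 10^(−0.4 × -1.77) = 10^0.708 = 5.105

F_A/F_B ≈ 5.11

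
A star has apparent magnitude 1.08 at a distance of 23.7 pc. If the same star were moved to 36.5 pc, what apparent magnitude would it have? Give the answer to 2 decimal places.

Flux ∝ 1/d², so Δm = 5 log₁₀(d₂/d₁) = 5 log₁₀(36.5/23.7) = 0.938
m₂ = m₁ + Δm = 1.08 + (0.938) = 2.018

m ≈ 2.02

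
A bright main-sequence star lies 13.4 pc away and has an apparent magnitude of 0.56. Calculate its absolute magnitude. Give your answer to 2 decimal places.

M ≈ -0.08

5 log₁₀(d/10 pc) = 5 log₁₀(13.40) − 5 = 0.636
M = m − 5 log₁₀(d/10) = 0.56 − 0.636 = -0.076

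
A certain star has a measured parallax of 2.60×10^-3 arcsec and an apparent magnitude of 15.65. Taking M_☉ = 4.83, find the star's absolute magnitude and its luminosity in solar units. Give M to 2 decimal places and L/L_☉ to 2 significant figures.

d = 1/p = 1/2.60×10^-3″ = 384.6 pc
M = m − 5 log₁₀ d + 5 = 15.65 − 5·2.5850 + 5 = 7.725
M − M_☉ = 7.725 − 4.83 = 2.895
L/L_☉ = 10^(−0.4 × 2.895) = 0.06951

M ≈ 7.72; L/L_☉ ≈ 0.070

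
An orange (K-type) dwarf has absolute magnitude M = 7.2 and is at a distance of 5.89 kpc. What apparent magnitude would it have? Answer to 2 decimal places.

d = 5.89 kpc = 5890 pc
m = M + 5 log₁₀ d − 5 = 7.2 + 5·3.7701 − 5 = 21.051

m ≈ 21.05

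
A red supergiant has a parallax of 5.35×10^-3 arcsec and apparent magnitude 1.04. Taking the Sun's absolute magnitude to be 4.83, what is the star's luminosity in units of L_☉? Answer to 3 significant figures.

d = 1/p = 1/5.35×10^-3″ = 186.9 pc
M = m − 5 log₁₀ d + 5 = 1.04 − 5·2.2716 + 5 = -5.318
M − M_☉ = -5.318 − 4.83 = -10.148
L/L_☉ = 10^(−0.4 × -10.148) = 11460

L/L_☉ ≈ 11500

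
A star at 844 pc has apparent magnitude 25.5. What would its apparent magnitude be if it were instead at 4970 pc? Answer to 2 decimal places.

Flux ∝ 1/d², so Δm = 5 log₁₀(d₂/d₁) = 5 log₁₀(4970/844) = 3.850
m₂ = m₁ + Δm = 25.5 + (3.850) = 29.350

m ≈ 29.35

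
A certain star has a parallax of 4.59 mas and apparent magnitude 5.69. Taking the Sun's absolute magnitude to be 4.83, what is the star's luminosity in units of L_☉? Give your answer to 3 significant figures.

d = 1/p = 1000/4.59 mas = 217.9 pc
M = m − 5 log₁₀ d + 5 = 5.69 − 5·2.3382 + 5 = -1.001
M − M_☉ = -1.001 − 4.83 = -5.831
L/L_☉ = 10^(−0.4 × -5.831) = 215.0

L/L_☉ ≈ 215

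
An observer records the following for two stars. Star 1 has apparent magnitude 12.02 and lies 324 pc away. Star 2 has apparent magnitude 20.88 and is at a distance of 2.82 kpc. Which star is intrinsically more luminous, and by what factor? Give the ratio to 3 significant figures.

Star 1: M = m − 5 log₁₀ d + 5 = 12.02 − 5·2.5105 + 5 = 4.467
Star 2: d = 2.82 kpc = 2820 pc
Star 2: M = m − 5 log₁₀ d + 5 = 20.88 − 5·3.4502 + 5 = 8.629
ΔM = M_1 − M_2 = 4.467 − (8.629) = -4.161; smaller M is more luminous → Star 1.
L ratio = 10^(0.4 |ΔM|) = 10^1.665 = 46.19

Star 1 is more luminous, by a factor of 46.2.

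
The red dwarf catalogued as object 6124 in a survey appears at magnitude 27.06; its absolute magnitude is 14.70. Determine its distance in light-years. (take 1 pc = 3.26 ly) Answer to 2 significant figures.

μ = m − M = 12.360
m − M = 5 log₁₀ d − 5
log₁₀ d = (m − M)/5 + 1 = 3.4720
d = 10^3.4720 = 2965 pc
= 9665 ly

d ≈ 9700 ly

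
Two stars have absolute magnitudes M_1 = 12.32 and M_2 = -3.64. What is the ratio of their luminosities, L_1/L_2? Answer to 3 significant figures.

ΔM = M_1 − M_2 = 15.96
L_1/L_2 = 10^(−0.4 ΔM) = 10^-6.384 = 4.130×10^-7

L_1/L_2 ≈ 4.13×10^-7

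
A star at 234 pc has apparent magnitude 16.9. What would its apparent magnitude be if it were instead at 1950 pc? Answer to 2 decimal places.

m ≈ 21.50

Flux ∝ 1/d², so Δm = 5 log₁₀(d₂/d₁) = 5 log₁₀(1950/234) = 4.604
m₂ = m₁ + Δm = 16.9 + (4.604) = 21.504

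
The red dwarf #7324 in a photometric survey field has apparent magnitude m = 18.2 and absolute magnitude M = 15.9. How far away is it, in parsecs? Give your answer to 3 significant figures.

Distance modulus: m − M = 18.2 − (15.9) = 2.300
m − M = 5 log₁₀ d − 5
log₁₀ d = (m − M)/5 + 1 = 1.4600
d = 10^1.4600 = 28.84 pc

d ≈ 28.8 pc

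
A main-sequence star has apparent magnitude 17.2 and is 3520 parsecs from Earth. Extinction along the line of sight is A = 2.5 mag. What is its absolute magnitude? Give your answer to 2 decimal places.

5 log₁₀(d/10 pc) = 5 log₁₀(3520) − 5 = 12.733
M = m − 5 log₁₀(d/10) − A = 17.2 − 12.733 − 2.5 = 1.967

M ≈ 1.97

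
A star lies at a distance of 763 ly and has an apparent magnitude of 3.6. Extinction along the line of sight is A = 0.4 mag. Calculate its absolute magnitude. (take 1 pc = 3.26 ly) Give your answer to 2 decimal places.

M ≈ -3.65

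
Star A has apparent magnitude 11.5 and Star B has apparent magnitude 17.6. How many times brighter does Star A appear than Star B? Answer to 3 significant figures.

Δm = 11.5 − (17.6) = -6.1
Flux ratio = 10^(−0.4 Δm) = 10^(−0.4 × -6.1) = 10^2.440 = 275.4

275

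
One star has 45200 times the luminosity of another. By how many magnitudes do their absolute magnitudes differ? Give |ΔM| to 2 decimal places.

|ΔM| ≈ 11.64

Pogson: ΔM = −2.5 log₁₀(ratio) = −2.5 log₁₀(45200) = −2.5 × 4.6551 = -11.638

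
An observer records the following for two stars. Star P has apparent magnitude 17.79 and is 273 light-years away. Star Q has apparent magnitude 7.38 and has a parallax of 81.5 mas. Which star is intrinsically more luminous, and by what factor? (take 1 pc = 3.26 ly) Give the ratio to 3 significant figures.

Star Q is more luminous, by a factor of 313.

Star P: d = 273 ly / 3.26 = 83.74 pc
Star P: M = m − 5 log₁₀ d + 5 = 17.79 − 5·1.9229 + 5 = 13.175
Star Q: p = 81.5 mas = 0.0815″ → d = 1/p = 12.27 pc
Star Q: M = m − 5 log₁₀ d + 5 = 7.38 − 5·1.0888 + 5 = 6.936
ΔM = M_P − M_Q = 13.175 − (6.936) = 6.239; smaller M is more luminous → Star Q.
L ratio = 10^(0.4 |ΔM|) = 10^2.496 = 313.2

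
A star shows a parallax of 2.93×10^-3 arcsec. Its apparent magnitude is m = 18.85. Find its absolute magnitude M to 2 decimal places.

d = 1/p = 1/2.93×10^-3″ = 341.3 pc
5 log₁₀(d/10 pc) = 5 log₁₀(341.3) − 5 = 7.666
M = m − 5 log₁₀(d/10) = 18.85 − 7.666 = 11.184

M ≈ 11.18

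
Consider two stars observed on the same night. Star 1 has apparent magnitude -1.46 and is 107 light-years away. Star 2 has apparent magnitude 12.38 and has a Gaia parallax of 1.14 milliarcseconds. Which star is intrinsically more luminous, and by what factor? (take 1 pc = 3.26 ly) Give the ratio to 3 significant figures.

Star 1 is more luminous, by a factor of 481.

Star 1: d = 107 ly / 3.26 = 32.82 pc
Star 1: M = m − 5 log₁₀ d + 5 = -1.46 − 5·1.5162 + 5 = -4.041
Star 2: p = 1.14 mas = 1.14×10^-3″ → d = 1/p = 877.2 pc
Star 2: M = m − 5 log₁₀ d + 5 = 12.38 − 5·2.9431 + 5 = 2.665
ΔM = M_1 − M_2 = -4.041 − (2.665) = -6.705; smaller M is more luminous → Star 1.
L ratio = 10^(0.4 |ΔM|) = 10^2.682 = 481.0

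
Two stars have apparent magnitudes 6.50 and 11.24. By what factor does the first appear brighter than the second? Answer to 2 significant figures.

79

Magnitude difference = -4.74
Flux ratio = 10^(−0.4 Δm) = 10^(−0.4 × -4.74) = 10^1.896 = 78.70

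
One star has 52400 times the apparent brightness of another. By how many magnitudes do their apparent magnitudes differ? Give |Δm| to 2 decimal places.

Pogson: Δm = −2.5 log₁₀(ratio) = −2.5 log₁₀(52400) = −2.5 × 4.7193 = -11.798

|Δm| ≈ 11.80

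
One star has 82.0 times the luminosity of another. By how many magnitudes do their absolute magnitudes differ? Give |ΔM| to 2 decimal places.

|ΔM| ≈ 4.78

Pogson: ΔM = −2.5 log₁₀(ratio) = −2.5 log₁₀(82.0) = −2.5 × 1.9138 = -4.785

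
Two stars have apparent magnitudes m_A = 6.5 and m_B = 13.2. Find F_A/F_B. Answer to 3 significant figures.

F_A/F_B ≈ 479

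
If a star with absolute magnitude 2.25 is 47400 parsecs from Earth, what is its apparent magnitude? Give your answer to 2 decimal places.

m = M + 5 log₁₀ d − 5 = 2.25 + 5·4.6758 − 5 = 20.629

m ≈ 20.63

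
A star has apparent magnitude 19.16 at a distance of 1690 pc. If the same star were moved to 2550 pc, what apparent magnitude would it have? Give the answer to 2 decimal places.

m ≈ 20.05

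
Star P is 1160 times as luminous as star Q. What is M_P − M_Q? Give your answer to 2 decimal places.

Pogson: ΔM = −2.5 log₁₀(ratio) = −2.5 log₁₀(1160) = −2.5 × 3.0645 = -7.661
Star P is brighter, so it has the smaller magnitude: the difference is negative.

M_P − M_Q ≈ -7.66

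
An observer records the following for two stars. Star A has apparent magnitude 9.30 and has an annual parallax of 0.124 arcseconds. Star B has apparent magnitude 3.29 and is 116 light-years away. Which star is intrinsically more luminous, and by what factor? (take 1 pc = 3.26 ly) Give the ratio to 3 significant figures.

Star A: d = 1/p = 1/0.124″ = 8.065 pc
Star A: M = m − 5 log₁₀ d + 5 = 9.30 − 5·0.9066 + 5 = 9.767
Star B: d = 116 ly / 3.26 = 35.58 pc
Star B: M = m − 5 log₁₀ d + 5 = 3.29 − 5·1.5512 + 5 = 0.534
ΔM = M_A − M_B = 9.767 − (0.534) = 9.233; smaller M is more luminous → Star B.
L ratio = 10^(0.4 |ΔM|) = 10^3.693 = 4935

Star B is more luminous, by a factor of 4940.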